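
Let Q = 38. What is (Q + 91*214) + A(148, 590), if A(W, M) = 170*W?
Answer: 44672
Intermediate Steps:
(Q + 91*214) + A(148, 590) = (38 + 91*214) + 170*148 = (38 + 19474) + 25160 = 19512 + 25160 = 44672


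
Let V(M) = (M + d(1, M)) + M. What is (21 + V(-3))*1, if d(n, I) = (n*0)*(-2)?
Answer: 15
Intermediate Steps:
d(n, I) = 0 (d(n, I) = 0*(-2) = 0)
V(M) = 2*M (V(M) = (M + 0) + M = M + M = 2*M)
(21 + V(-3))*1 = (21 + 2*(-3))*1 = (21 - 6)*1 = 15*1 = 15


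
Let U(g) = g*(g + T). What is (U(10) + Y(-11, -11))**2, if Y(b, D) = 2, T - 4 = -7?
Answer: 5184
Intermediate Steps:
T = -3 (T = 4 - 7 = -3)
U(g) = g*(-3 + g) (U(g) = g*(g - 3) = g*(-3 + g))
(U(10) + Y(-11, -11))**2 = (10*(-3 + 10) + 2)**2 = (10*7 + 2)**2 = (70 + 2)**2 = 72**2 = 5184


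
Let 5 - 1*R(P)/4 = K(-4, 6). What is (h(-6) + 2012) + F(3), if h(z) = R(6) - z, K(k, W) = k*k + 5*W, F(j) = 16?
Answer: 1870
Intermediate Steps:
K(k, W) = k² + 5*W
R(P) = -164 (R(P) = 20 - 4*((-4)² + 5*6) = 20 - 4*(16 + 30) = 20 - 4*46 = 20 - 184 = -164)
h(z) = -164 - z
(h(-6) + 2012) + F(3) = ((-164 - 1*(-6)) + 2012) + 16 = ((-164 + 6) + 2012) + 16 = (-158 + 2012) + 16 = 1854 + 16 = 1870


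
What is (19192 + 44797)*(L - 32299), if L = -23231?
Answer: -3553309170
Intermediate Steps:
(19192 + 44797)*(L - 32299) = (19192 + 44797)*(-23231 - 32299) = 63989*(-55530) = -3553309170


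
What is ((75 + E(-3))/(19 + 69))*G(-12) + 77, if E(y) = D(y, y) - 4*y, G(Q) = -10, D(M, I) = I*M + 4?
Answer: 722/11 ≈ 65.636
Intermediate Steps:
D(M, I) = 4 + I*M
E(y) = 4 + y² - 4*y (E(y) = (4 + y*y) - 4*y = (4 + y²) - 4*y = 4 + y² - 4*y)
((75 + E(-3))/(19 + 69))*G(-12) + 77 = ((75 + (4 + (-3)² - 4*(-3)))/(19 + 69))*(-10) + 77 = ((75 + (4 + 9 + 12))/88)*(-10) + 77 = ((75 + 25)*(1/88))*(-10) + 77 = (100*(1/88))*(-10) + 77 = (25/22)*(-10) + 77 = -125/11 + 77 = 722/11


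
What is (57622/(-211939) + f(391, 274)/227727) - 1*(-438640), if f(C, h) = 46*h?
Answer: 21170612560105882/48264232653 ≈ 4.3864e+5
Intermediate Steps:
(57622/(-211939) + f(391, 274)/227727) - 1*(-438640) = (57622/(-211939) + (46*274)/227727) - 1*(-438640) = (57622*(-1/211939) + 12604*(1/227727)) + 438640 = (-57622/211939 + 12604/227727) + 438640 = -10450806038/48264232653 + 438640 = 21170612560105882/48264232653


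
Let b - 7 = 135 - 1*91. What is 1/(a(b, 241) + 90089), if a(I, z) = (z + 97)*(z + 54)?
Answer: 1/189799 ≈ 5.2687e-6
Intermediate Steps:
b = 51 (b = 7 + (135 - 1*91) = 7 + (135 - 91) = 7 + 44 = 51)
a(I, z) = (54 + z)*(97 + z) (a(I, z) = (97 + z)*(54 + z) = (54 + z)*(97 + z))
1/(a(b, 241) + 90089) = 1/((5238 + 241² + 151*241) + 90089) = 1/((5238 + 58081 + 36391) + 90089) = 1/(99710 + 90089) = 1/189799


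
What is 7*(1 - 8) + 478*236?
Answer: 112759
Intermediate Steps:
7*(1 - 8) + 478*236 = 7*(-7) + 112808 = -49 + 112808 = 112759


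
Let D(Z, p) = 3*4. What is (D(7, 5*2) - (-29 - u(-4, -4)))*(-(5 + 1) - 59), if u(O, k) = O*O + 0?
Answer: -3705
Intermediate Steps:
u(O, k) = O² (u(O, k) = O² + 0 = O²)
D(Z, p) = 12
(D(7, 5*2) - (-29 - u(-4, -4)))*(-(5 + 1) - 59) = (12 - (-29 - 1*(-4)²))*(-(5 + 1) - 59) = (12 - (-29 - 1*16))*(-1*6 - 59) = (12 - (-29 - 16))*(-6 - 59) = (12 - 1*(-45))*(-65) = (12 + 45)*(-65) = 57*(-65) = -3705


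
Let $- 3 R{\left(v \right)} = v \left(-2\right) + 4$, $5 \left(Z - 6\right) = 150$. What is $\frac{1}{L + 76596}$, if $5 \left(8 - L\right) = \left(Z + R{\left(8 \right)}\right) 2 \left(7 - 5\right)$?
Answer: $\frac{1}{76572} \approx 1.306 \cdot 10^{-5}$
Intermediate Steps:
$Z = 36$ ($Z = 6 + \frac{1}{5} \cdot 150 = 6 + 30 = 36$)
$R{\left(v \right)} = - \frac{4}{3} + \frac{2 v}{3}$ ($R{\left(v \right)} = - \frac{v \left(-2\right) + 4}{3} = - \frac{- 2 v + 4}{3} = - \frac{4 - 2 v}{3} = - \frac{4}{3} + \frac{2 v}{3}$)
$L = -24$ ($L = 8 - \frac{\left(36 + \left(- \frac{4}{3} + \frac{2}{3} \cdot 8\right)\right) 2 \left(7 - 5\right)}{5} = 8 - \frac{\left(36 + \left(- \frac{4}{3} + \frac{16}{3}\right)\right) 2 \cdot 2}{5} = 8 - \frac{\left(36 + 4\right) 4}{5} = 8 - \frac{40 \cdot 4}{5} = 8 - 32 = -24$)
$\frac{1}{L + 76596} = \frac{1}{-24 + 76596} = \frac{1}{76572}$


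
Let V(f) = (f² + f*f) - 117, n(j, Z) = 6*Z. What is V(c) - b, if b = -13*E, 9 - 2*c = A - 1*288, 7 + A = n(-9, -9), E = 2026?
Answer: 90303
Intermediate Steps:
A = -61 (A = -7 + 6*(-9) = -7 - 54 = -61)
c = 179 (c = 9/2 - (-61 - 1*288)/2 = 9/2 - (-61 - 288)/2 = 9/2 - ½*(-349) = 9/2 + 349/2 = 179)
V(f) = -117 + 2*f² (V(f) = (f² + f²) - 117 = 2*f² - 117 = -117 + 2*f²)
b = -26338 (b = -13*2026 = -26338)
V(c) - b = (-117 + 2*179²) - 1*(-26338) = (-117 + 2*32041) + 26338 = (-117 + 64082) + 26338 = 63965 + 26338 = 90303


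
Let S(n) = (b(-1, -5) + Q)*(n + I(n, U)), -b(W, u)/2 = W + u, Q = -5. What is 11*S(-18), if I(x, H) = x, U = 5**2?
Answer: -2772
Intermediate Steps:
b(W, u) = -2*W - 2*u (b(W, u) = -2*(W + u) = -2*W - 2*u)
U = 25
S(n) = 14*n (S(n) = ((-2*(-1) - 2*(-5)) - 5)*(n + n) = ((2 + 10) - 5)*(2*n) = (12 - 5)*(2*n) = 7*(2*n) = 14*n)
11*S(-18) = 11*(14*(-18)) = 11*(-252) = -2772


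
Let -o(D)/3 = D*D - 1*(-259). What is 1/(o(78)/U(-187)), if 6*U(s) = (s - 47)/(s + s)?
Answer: -13/2372282 ≈ -5.4800e-6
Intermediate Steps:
o(D) = -777 - 3*D**2 (o(D) = -3*(D*D - 1*(-259)) = -3*(D**2 + 259) = -3*(259 + D**2) = -777 - 3*D**2)
U(s) = (-47 + s)/(12*s) (U(s) = ((s - 47)/(s + s))/6 = ((-47 + s)/((2*s)))/6 = ((-47 + s)*(1/(2*s)))/6 = ((-47 + s)/(2*s))/6 = (-47 + s)/(12*s))
1/(o(78)/U(-187)) = 1/((-777 - 3*78**2)/(((1/12)*(-47 - 187)/(-187)))) = 1/((-777 - 3*6084)/(((1/12)*(-1/187)*(-234)))) = 1/((-777 - 18252)/(39/374)) = 1/(-19029*374/39) = 1/(-2372282/13) = -13/2372282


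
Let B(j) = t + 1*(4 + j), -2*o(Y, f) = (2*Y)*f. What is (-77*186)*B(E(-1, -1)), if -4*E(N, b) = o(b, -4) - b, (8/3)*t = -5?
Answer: -164703/4 ≈ -41176.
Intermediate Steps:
o(Y, f) = -Y*f (o(Y, f) = -2*Y*f/2 = -Y*f)
t = -15/8 (t = (3/8)*(-5) = -15/8 ≈ -1.8750)
E(N, b) = -3*b/4 (E(N, b) = -(-1*b*(-4) - b)/4 = -(4*b - b)/4 = -3*b/4)
B(j) = 17/8 + j (B(j) = -15/8 + 1*(4 + j) = -15/8 + (4 + j) = 17/8 + j)
(-77*186)*B(E(-1, -1)) = (-77*186)*(17/8 - ¾*(-1)) = -14322*(17/8 + ¾) = -14322*23/8 = -164703/4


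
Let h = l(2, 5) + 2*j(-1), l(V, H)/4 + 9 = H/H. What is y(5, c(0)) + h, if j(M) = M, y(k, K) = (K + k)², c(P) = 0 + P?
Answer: -9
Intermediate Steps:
l(V, H) = -32 (l(V, H) = -36 + 4*(H/H) = -36 + 4*1 = -36 + 4 = -32)
c(P) = P
h = -34 (h = -32 + 2*(-1) = -32 - 2 = -34)
y(5, c(0)) + h = (0 + 5)² - 34 = 5² - 34 = 25 - 34 = -9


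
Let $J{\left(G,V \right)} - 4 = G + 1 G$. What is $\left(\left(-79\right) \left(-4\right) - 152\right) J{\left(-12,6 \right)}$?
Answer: $-3280$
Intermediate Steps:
$J{\left(G,V \right)} = 4 + 2 G$ ($J{\left(G,V \right)} = 4 + \left(G + 1 G\right) = 4 + \left(G + G\right) = 4 + 2 G$)
$\left(\left(-79\right) \left(-4\right) - 152\right) J{\left(-12,6 \right)} = \left(\left(-79\right) \left(-4\right) - 152\right) \left(4 + 2 \left(-12\right)\right) = \left(316 - 152\right) \left(4 - 24\right) = 164 \left(-20\right) = -3280$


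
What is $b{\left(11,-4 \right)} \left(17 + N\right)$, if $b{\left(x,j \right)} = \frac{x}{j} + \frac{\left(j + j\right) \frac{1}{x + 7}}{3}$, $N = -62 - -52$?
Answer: $- \frac{2191}{108} \approx -20.287$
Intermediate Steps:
$N = -10$ ($N = -62 + 52 = -10$)
$b{\left(x,j \right)} = \frac{x}{j} + \frac{2 j}{3 \left(7 + x\right)}$ ($b{\left(x,j \right)} = \frac{x}{j} + \frac{2 j}{7 + x} \frac{1}{3} = \frac{x}{j} + \frac{2 j}{3 \left(7 + x\right)}$)
$b{\left(11,-4 \right)} \left(17 + N\right) = \frac{11^{2} + 7 \cdot 11 + \frac{2 \left(-4\right)^{2}}{3}}{\left(-4\right) \left(7 + 11\right)} \left(17 - 10\right) = - \frac{121 + 77 + \frac{2}{3} \cdot 16}{4 \cdot 18} \cdot 7 = \left(- \frac{1}{4}\right) \frac{1}{18} \left(121 + 77 + \frac{32}{3}\right) 7 = \left(- \frac{1}{4}\right) \frac{1}{18} \cdot \frac{626}{3} \cdot 7 = \left(- \frac{313}{108}\right) 7 = - \frac{2191}{108}$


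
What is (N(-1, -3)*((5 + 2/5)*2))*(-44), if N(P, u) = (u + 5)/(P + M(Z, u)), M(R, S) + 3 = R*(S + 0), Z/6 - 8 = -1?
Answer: 2376/325 ≈ 7.3108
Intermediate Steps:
Z = 42 (Z = 48 + 6*(-1) = 48 - 6 = 42)
M(R, S) = -3 + R*S (M(R, S) = -3 + R*(S + 0) = -3 + R*S)
N(P, u) = (5 + u)/(-3 + P + 42*u) (N(P, u) = (u + 5)/(P + (-3 + 42*u)) = (5 + u)/(-3 + P + 42*u))
(N(-1, -3)*((5 + 2/5)*2))*(-44) = (((5 - 3)/(-3 - 1 + 42*(-3)))*((5 + 2/5)*2))*(-44) = ((2/(-3 - 1 - 126))*((5 + 2*(⅕))*2))*(-44) = ((2/(-130))*((5 + ⅖)*2))*(-44) = ((-1/130*2)*((27/5)*2))*(-44) = -1/65*54/5*(-44) = -54/325*(-44) = 2376/325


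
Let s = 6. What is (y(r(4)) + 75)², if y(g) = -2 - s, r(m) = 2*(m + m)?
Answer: 4489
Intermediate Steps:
r(m) = 4*m (r(m) = 2*(2*m) = 4*m)
y(g) = -8 (y(g) = -2 - 1*6 = -2 - 6 = -8)
(y(r(4)) + 75)² = (-8 + 75)² = 67² = 4489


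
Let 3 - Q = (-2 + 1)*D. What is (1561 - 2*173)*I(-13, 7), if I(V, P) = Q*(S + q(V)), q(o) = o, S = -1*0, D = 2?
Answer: -78975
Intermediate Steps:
S = 0
Q = 5 (Q = 3 - (-2 + 1)*2 = 3 - (-1)*2 = 3 - 1*(-2) = 3 + 2 = 5)
I(V, P) = 5*V (I(V, P) = 5*(0 + V) = 5*V)
(1561 - 2*173)*I(-13, 7) = (1561 - 2*173)*(5*(-13)) = (1561 - 346)*(-65) = 1215*(-65) = -78975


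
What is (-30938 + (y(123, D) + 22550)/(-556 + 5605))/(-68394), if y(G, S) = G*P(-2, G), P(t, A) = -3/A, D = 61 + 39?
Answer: 156183415/345321306 ≈ 0.45228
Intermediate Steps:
D = 100
y(G, S) = -3 (y(G, S) = G*(-3/G) = -3)
(-30938 + (y(123, D) + 22550)/(-556 + 5605))/(-68394) = (-30938 + (-3 + 22550)/(-556 + 5605))/(-68394) = (-30938 + 22547/5049)*(-1/68394) = -156183415/5049*(-1/68394) = 156183415/345321306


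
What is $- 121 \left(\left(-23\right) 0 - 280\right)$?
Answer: $33880$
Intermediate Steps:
$- 121 \left(\left(-23\right) 0 - 280\right) = - 121 \left(0 - 280\right) = \left(-121\right) \left(-280\right) = 33880$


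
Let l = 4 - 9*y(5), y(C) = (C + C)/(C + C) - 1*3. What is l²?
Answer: 484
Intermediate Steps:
y(C) = -2 (y(C) = (2*C)/((2*C)) - 3 = (2*C)*(1/(2*C)) - 3 = 1 - 3 = -2)
l = 22 (l = 4 - 9*(-2) = 4 + 18 = 22)
l² = 22² = 484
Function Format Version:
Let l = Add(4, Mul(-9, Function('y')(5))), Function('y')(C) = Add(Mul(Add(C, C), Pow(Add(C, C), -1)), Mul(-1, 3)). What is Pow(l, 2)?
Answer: 484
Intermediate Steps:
Function('y')(C) = -2 (Function('y')(C) = Add(Mul(Mul(2, C), Pow(Mul(2, C), -1)), -3) = Add(Mul(Mul(2, C), Mul(Rational(1, 2), Pow(C, -1))), -3) = Add(1, -3) = -2)
l = 22 (l = Add(4, Mul(-9, -2)) = Add(4, 18) = 22)
Pow(l, 2) = Pow(22, 2) = 484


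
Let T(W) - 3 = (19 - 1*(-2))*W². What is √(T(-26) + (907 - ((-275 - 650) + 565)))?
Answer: √15466 ≈ 124.36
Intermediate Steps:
T(W) = 3 + 21*W² (T(W) = 3 + (19 - 1*(-2))*W² = 3 + (19 + 2)*W² = 3 + 21*W²)
√(T(-26) + (907 - ((-275 - 650) + 565))) = √((3 + 21*(-26)²) + (907 - ((-275 - 650) + 565))) = √((3 + 21*676) + (907 - (-925 + 565))) = √((3 + 14196) + (907 - 1*(-360))) = √(14199 + (907 + 360)) = √(14199 + 1267) = √15466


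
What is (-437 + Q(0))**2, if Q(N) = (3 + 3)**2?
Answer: 160801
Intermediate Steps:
Q(N) = 36 (Q(N) = 6**2 = 36)
(-437 + Q(0))**2 = (-437 + 36)**2 = (-401)**2 = 160801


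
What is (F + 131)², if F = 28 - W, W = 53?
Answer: 11236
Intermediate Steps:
F = -25 (F = 28 - 1*53 = 28 - 53 = -25)
(F + 131)² = (-25 + 131)² = 106² = 11236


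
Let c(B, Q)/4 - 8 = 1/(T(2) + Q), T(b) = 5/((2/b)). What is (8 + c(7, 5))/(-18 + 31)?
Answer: 202/65 ≈ 3.1077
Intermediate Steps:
T(b) = 5*b/2 (T(b) = 5*(b/2) = 5*b/2)
c(B, Q) = 32 + 4/(5 + Q) (c(B, Q) = 32 + 4/((5/2)*2 + Q) = 32 + 4/(5 + Q))
(8 + c(7, 5))/(-18 + 31) = (8 + 4*(41 + 8*5)/(5 + 5))/(-18 + 31) = (8 + 4*(41 + 40)/10)/13 = (8 + 4*(1/10)*81)*(1/13) = (8 + 162/5)*(1/13) = (202/5)*(1/13) = 202/65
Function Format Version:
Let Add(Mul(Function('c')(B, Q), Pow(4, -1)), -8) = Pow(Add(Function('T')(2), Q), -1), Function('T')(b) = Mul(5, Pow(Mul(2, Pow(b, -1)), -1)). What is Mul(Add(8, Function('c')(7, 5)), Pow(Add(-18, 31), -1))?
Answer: Rational(202, 65) ≈ 3.1077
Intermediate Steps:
Function('T')(b) = Mul(Rational(5, 2), b) (Function('T')(b) = Mul(5, Mul(Rational(1, 2), b)) = Mul(Rational(5, 2), b))
Function('c')(B, Q) = Add(32, Mul(4, Pow(Add(5, Q), -1))) (Function('c')(B, Q) = Add(32, Mul(4, Pow(Add(Mul(Rational(5, 2), 2), Q), -1))) = Add(32, Mul(4, Pow(Add(5, Q), -1))))
Mul(Add(8, Function('c')(7, 5)), Pow(Add(-18, 31), -1)) = Mul(Add(8, Mul(4, Pow(Add(5, 5), -1), Add(41, Mul(8, 5)))), Pow(Add(-18, 31), -1)) = Mul(Add(8, Mul(4, Pow(10, -1), Add(41, 40))), Pow(13, -1)) = Mul(Add(8, Mul(4, Rational(1, 10), 81)), Rational(1, 13)) = Mul(Add(8, Rational(162, 5)), Rational(1, 13)) = Mul(Rational(202, 5), Rational(1, 13)) = Rational(202, 65)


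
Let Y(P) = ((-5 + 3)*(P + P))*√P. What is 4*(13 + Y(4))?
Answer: -76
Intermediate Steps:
Y(P) = -4*P^(3/2) (Y(P) = (-4*P)*√P = -4*P^(3/2))
4*(13 + Y(4)) = 4*(13 - 4*4^(3/2)) = 4*(13 - 4*8) = 4*(13 - 32) = 4*(-19) = -76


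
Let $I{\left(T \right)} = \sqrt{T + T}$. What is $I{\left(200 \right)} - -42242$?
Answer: $42262$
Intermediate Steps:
$I{\left(T \right)} = \sqrt{2} \sqrt{T}$ ($I{\left(T \right)} = \sqrt{2 T} = \sqrt{2} \sqrt{T}$)
$I{\left(200 \right)} - -42242 = \sqrt{2} \sqrt{200} - -42242 = \sqrt{2} \cdot 10 \sqrt{2} + 42242 = 20 + 42242 = 42262$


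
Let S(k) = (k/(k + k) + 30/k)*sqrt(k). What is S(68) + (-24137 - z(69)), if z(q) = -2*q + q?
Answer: -24068 + 32*sqrt(17)/17 ≈ -24060.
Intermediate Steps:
z(q) = -q
S(k) = sqrt(k)*(1/2 + 30/k) (S(k) = (k/((2*k)) + 30/k)*sqrt(k) = (k*(1/(2*k)) + 30/k)*sqrt(k) = (1/2 + 30/k)*sqrt(k) = sqrt(k)*(1/2 + 30/k))
S(68) + (-24137 - z(69)) = (60 + 68)/(2*sqrt(68)) + (-24137 - (-1)*69) = (1/2)*(sqrt(17)/34)*128 + (-24137 - 1*(-69)) = 32*sqrt(17)/17 + (-24137 + 69) = 32*sqrt(17)/17 - 24068 = -24068 + 32*sqrt(17)/17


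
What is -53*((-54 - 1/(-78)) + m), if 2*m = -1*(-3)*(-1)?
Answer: 114692/39 ≈ 2940.8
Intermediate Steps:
m = -3/2 (m = (-1*(-3)*(-1))/2 = (3*(-1))/2 = (1/2)*(-3) = -3/2 ≈ -1.5000)
-53*((-54 - 1/(-78)) + m) = -53*((-54 - 1/(-78)) - 3/2) = -53*((-54 - 1*(-1/78)) - 3/2) = -53*((-54 + 1/78) - 3/2) = -53*(-4211/78 - 3/2) = -53*(-2164/39) = 114692/39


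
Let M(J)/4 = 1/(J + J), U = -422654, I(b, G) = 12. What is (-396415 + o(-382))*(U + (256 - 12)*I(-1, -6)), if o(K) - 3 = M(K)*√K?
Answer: 166384423112 + 419726*I*√382/191 ≈ 1.6638e+11 + 42950.0*I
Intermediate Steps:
M(J) = 2/J (M(J) = 4/(J + J) = 4/((2*J)) = 4*(1/(2*J)) = 2/J)
o(K) = 3 + 2/√K (o(K) = 3 + (2/K)*√K = 3 + 2/√K)
(-396415 + o(-382))*(U + (256 - 12)*I(-1, -6)) = (-396415 + (3 + 2/√(-382)))*(-422654 + (256 - 12)*12) = (-396415 + (3 + 2*(-I*√382/382)))*(-422654 + 244*12) = (-396415 + (3 - I*√382/191))*(-422654 + 2928) = (-396412 - I*√382/191)*(-419726) = 166384423112 + 419726*I*√382/191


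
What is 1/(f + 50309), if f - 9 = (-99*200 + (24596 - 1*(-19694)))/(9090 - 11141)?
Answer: 2051/103177728 ≈ 1.9878e-5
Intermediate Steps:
f = -6031/2051 (f = 9 + (-99*200 + (24596 - 1*(-19694)))/(9090 - 11141) = 9 + (-19800 + (24596 + 19694))/(-2051) = 9 + (-19800 + 44290)*(-1/2051) = 9 + 24490*(-1/2051) = 9 - 24490/2051 = -6031/2051 ≈ -2.9405)
1/(f + 50309) = 1/(-6031/2051 + 50309) = 1/(103177728/2051) = 2051/103177728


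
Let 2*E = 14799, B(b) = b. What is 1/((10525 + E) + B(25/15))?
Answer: 6/107557 ≈ 5.5784e-5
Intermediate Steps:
E = 14799/2 (E = (½)*14799 = 14799/2 ≈ 7399.5)
1/((10525 + E) + B(25/15)) = 1/((10525 + 14799/2) + 25/15) = 1/(35849/2 + 25*(1/15)) = 1/(35849/2 + 5/3) = 1/(107557/6) = 6/107557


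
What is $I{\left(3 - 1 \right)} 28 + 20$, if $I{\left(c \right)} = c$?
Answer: $76$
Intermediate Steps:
$I{\left(3 - 1 \right)} 28 + 20 = \left(3 - 1\right) 28 + 20 = 2 \cdot 28 + 20 = 56 + 20 = 76$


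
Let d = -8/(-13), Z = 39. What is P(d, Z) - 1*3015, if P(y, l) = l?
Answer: -2976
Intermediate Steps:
d = 8/13 (d = -8*(-1/13) = 8/13 ≈ 0.61539)
P(d, Z) - 1*3015 = 39 - 1*3015 = 39 - 3015 = -2976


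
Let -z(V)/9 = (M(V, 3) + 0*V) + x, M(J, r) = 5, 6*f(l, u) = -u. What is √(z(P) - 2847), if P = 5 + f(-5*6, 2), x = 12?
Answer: 10*I*√30 ≈ 54.772*I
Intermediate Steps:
f(l, u) = -u/6 (f(l, u) = (-u)/6 = -u/6)
P = 14/3 (P = 5 - ⅙*2 = 5 - ⅓ = 14/3 ≈ 4.6667)
z(V) = -153 (z(V) = -9*((5 + 0*V) + 12) = -9*((5 + 0) + 12) = -9*(5 + 12) = -9*17 = -153)
√(z(P) - 2847) = √(-153 - 2847) = √(-3000) = 10*I*√30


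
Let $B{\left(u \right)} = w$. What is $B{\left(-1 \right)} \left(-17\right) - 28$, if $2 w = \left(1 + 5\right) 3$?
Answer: $-181$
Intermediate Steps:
$w = 9$ ($w = \frac{\left(1 + 5\right) 3}{2} = \frac{6 \cdot 3}{2} = \frac{1}{2} \cdot 18 = 9$)
$B{\left(u \right)} = 9$
$B{\left(-1 \right)} \left(-17\right) - 28 = 9 \left(-17\right) - 28 = -153 - 28 = -181$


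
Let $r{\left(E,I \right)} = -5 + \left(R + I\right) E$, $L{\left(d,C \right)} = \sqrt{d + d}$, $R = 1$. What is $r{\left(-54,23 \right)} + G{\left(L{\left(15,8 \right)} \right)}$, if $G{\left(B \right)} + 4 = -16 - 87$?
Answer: $-1408$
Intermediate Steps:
$L{\left(d,C \right)} = \sqrt{2} \sqrt{d}$ ($L{\left(d,C \right)} = \sqrt{2 d} = \sqrt{2} \sqrt{d}$)
$r{\left(E,I \right)} = -5 + E \left(1 + I\right)$ ($r{\left(E,I \right)} = -5 + \left(1 + I\right) E = -5 + E \left(1 + I\right)$)
$G{\left(B \right)} = -107$ ($G{\left(B \right)} = -4 - 103 = -107$)
$r{\left(-54,23 \right)} + G{\left(L{\left(15,8 \right)} \right)} = \left(-5 - 54 - 1242\right) - 107 = -1301 - 107 = -1408$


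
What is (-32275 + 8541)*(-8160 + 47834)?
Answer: -941622716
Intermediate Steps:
(-32275 + 8541)*(-8160 + 47834) = -23734*39674 = -941622716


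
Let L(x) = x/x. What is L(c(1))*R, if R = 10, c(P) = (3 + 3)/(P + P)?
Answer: 10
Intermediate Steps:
c(P) = 3/P (c(P) = 6/((2*P)) = 6*(1/(2*P)) = 3/P)
L(x) = 1
L(c(1))*R = 1*10 = 10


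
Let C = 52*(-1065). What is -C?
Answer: 55380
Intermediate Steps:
C = -55380
-C = -1*(-55380) = 55380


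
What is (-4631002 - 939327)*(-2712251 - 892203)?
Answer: 20077994645366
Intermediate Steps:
(-4631002 - 939327)*(-2712251 - 892203) = -5570329*(-3604454) = 20077994645366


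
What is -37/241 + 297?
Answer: 71540/241 ≈ 296.85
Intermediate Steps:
-37/241 + 297 = 71540/241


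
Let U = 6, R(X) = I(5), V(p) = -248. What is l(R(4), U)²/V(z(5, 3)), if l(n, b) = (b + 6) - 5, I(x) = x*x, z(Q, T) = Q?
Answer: -49/248 ≈ -0.19758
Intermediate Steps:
I(x) = x²
R(X) = 25 (R(X) = 5² = 25)
l(n, b) = 1 + b (l(n, b) = (6 + b) - 5 = 1 + b)
l(R(4), U)²/V(z(5, 3)) = (1 + 6)²/(-248) = 7²*(-1/248) = 49*(-1/248) = -49/248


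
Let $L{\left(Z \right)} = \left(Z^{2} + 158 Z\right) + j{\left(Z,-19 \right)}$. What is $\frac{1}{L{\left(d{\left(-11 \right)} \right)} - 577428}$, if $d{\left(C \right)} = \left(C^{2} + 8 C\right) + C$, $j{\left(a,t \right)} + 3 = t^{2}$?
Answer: $- \frac{1}{573110} \approx -1.7449 \cdot 10^{-6}$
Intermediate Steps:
$j{\left(a,t \right)} = -3 + t^{2}$
$d{\left(C \right)} = C^{2} + 9 C$
$L{\left(Z \right)} = 358 + Z^{2} + 158 Z$ ($L{\left(Z \right)} = \left(Z^{2} + 158 Z\right) - \left(3 - \left(-19\right)^{2}\right) = \left(Z^{2} + 158 Z\right) + \left(-3 + 361\right) = \left(Z^{2} + 158 Z\right) + 358 = 358 + Z^{2} + 158 Z$)
$\frac{1}{L{\left(d{\left(-11 \right)} \right)} - 577428} = \frac{1}{\left(358 + \left(- 11 \left(9 - 11\right)\right)^{2} + 158 \left(- 11 \left(9 - 11\right)\right)\right) - 577428} = \frac{1}{\left(358 + \left(\left(-11\right) \left(-2\right)\right)^{2} + 158 \left(\left(-11\right) \left(-2\right)\right)\right) - 577428} = \frac{1}{\left(358 + 22^{2} + 158 \cdot 22\right) - 577428} = \frac{1}{\left(358 + 484 + 3476\right) - 577428} = \frac{1}{4318 - 577428} = \frac{1}{-573110} = - \frac{1}{573110}$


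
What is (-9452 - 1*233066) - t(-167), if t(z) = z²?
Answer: -270407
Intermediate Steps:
(-9452 - 1*233066) - t(-167) = (-9452 - 1*233066) - 1*(-167)² = (-9452 - 233066) - 1*27889 = -242518 - 27889 = -270407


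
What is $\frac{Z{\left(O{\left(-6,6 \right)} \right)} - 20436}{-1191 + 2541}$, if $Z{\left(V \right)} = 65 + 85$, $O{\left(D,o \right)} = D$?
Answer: $- \frac{1127}{75} \approx -15.027$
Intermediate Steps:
$Z{\left(V \right)} = 150$
$\frac{Z{\left(O{\left(-6,6 \right)} \right)} - 20436}{-1191 + 2541} = \frac{150 - 20436}{-1191 + 2541} = - \frac{20286}{1350} = \left(-20286\right) \frac{1}{1350} = - \frac{1127}{75}$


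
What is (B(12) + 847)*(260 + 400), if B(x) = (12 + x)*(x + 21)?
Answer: 1081740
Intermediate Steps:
B(x) = (12 + x)*(21 + x)
(B(12) + 847)*(260 + 400) = ((252 + 12**2 + 33*12) + 847)*(260 + 400) = ((252 + 144 + 396) + 847)*660 = (792 + 847)*660 = 1639*660 = 1081740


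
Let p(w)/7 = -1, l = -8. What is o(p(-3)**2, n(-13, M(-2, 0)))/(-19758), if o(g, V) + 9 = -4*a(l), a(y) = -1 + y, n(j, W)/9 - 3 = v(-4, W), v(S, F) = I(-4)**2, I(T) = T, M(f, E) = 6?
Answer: -9/6586 ≈ -0.0013665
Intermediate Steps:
p(w) = -7 (p(w) = 7*(-1) = -7)
v(S, F) = 16 (v(S, F) = (-4)**2 = 16)
n(j, W) = 171 (n(j, W) = 27 + 9*16 = 27 + 144 = 171)
o(g, V) = 27 (o(g, V) = -9 - 4*(-1 - 8) = -9 - 4*(-9) = -9 + 36 = 27)
o(p(-3)**2, n(-13, M(-2, 0)))/(-19758) = 27/(-19758) = 27*(-1/19758) = -9/6586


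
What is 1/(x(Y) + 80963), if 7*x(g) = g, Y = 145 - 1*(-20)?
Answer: 7/566906 ≈ 1.2348e-5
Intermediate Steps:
Y = 165 (Y = 145 + 20 = 165)
x(g) = g/7
1/(x(Y) + 80963) = 1/((1/7)*165 + 80963) = 1/(165/7 + 80963) = 1/(566906/7) = 7/566906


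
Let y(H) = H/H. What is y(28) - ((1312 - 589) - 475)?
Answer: -247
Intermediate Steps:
y(H) = 1
y(28) - ((1312 - 589) - 475) = 1 - ((1312 - 589) - 475) = 1 - (723 - 475) = 1 - 1*248 = 1 - 248 = -247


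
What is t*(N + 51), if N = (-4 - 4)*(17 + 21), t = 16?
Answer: -4048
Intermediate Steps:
N = -304 (N = -8*38 = -304)
t*(N + 51) = 16*(-304 + 51) = 16*(-253) = -4048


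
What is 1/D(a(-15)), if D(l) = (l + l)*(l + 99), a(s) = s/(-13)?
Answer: 169/39060 ≈ 0.0043267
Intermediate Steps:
a(s) = -s/13 (a(s) = s*(-1/13) = -s/13)
D(l) = 2*l*(99 + l) (D(l) = (2*l)*(99 + l) = 2*l*(99 + l))
1/D(a(-15)) = 1/(2*(-1/13*(-15))*(99 - 1/13*(-15))) = 1/(2*(15/13)*(99 + 15/13)) = 1/(2*(15/13)*(1302/13)) = 1/(39060/169) = 169/39060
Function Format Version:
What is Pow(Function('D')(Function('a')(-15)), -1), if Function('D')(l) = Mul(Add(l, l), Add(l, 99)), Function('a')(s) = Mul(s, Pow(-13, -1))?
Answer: Rational(169, 39060) ≈ 0.0043267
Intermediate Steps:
Function('a')(s) = Mul(Rational(-1, 13), s) (Function('a')(s) = Mul(s, Rational(-1, 13)) = Mul(Rational(-1, 13), s))
Function('D')(l) = Mul(2, l, Add(99, l)) (Function('D')(l) = Mul(Mul(2, l), Add(99, l)) = Mul(2, l, Add(99, l)))
Pow(Function('D')(Function('a')(-15)), -1) = Pow(Mul(2, Mul(Rational(-1, 13), -15), Add(99, Mul(Rational(-1, 13), -15))), -1) = Pow(Mul(2, Rational(15, 13), Add(99, Rational(15, 13))), -1) = Pow(Mul(2, Rational(15, 13), Rational(1302, 13)), -1) = Pow(Rational(39060, 169), -1) = Rational(169, 39060)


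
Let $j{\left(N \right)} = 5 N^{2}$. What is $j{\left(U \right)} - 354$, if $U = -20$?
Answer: $1646$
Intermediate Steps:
$j{\left(U \right)} - 354 = 5 \left(-20\right)^{2} - 354 = 5 \cdot 400 - 354 = 2000 - 354 = 1646$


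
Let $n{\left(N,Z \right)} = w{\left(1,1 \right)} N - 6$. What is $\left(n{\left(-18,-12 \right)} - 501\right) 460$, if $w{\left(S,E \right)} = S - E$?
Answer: $-233220$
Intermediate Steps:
$n{\left(N,Z \right)} = -6$ ($n{\left(N,Z \right)} = \left(1 - 1\right) N - 6 = 0 N - 6 = 0 - 6 = -6$)
$\left(n{\left(-18,-12 \right)} - 501\right) 460 = \left(-6 - 501\right) 460 = \left(-507\right) 460 = -233220$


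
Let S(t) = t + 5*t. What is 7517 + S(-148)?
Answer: 6629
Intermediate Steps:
S(t) = 6*t
7517 + S(-148) = 7517 + 6*(-148) = 7517 - 888 = 6629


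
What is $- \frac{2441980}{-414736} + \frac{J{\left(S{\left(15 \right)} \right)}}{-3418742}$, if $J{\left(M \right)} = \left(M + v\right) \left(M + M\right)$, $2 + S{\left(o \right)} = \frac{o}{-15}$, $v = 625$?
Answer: $\frac{1043755922989}{177234422764} \approx 5.8891$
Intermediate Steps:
$S{\left(o \right)} = -2 - \frac{o}{15}$ ($S{\left(o \right)} = -2 + \frac{o}{-15} = -2 + o \left(- \frac{1}{15}\right) = -2 - \frac{o}{15}$)
$J{\left(M \right)} = 2 M \left(625 + M\right)$ ($J{\left(M \right)} = \left(M + 625\right) \left(M + M\right) = \left(625 + M\right) 2 M = 2 M \left(625 + M\right)$)
$- \frac{2441980}{-414736} + \frac{J{\left(S{\left(15 \right)} \right)}}{-3418742} = - \frac{2441980}{-414736} + \frac{2 \left(-2 - 1\right) \left(625 - 3\right)}{-3418742} = \left(-2441980\right) \left(- \frac{1}{414736}\right) + 2 \left(-2 - 1\right) \left(625 - 3\right) \left(- \frac{1}{3418742}\right) = \frac{610495}{103684} + 2 \left(-3\right) \left(625 - 3\right) \left(- \frac{1}{3418742}\right) = \frac{610495}{103684} + 2 \left(-3\right) 622 \left(- \frac{1}{3418742}\right) = \frac{610495}{103684} - - \frac{1866}{1709371} = \frac{610495}{103684} + \frac{1866}{1709371} = \frac{1043755922989}{177234422764}$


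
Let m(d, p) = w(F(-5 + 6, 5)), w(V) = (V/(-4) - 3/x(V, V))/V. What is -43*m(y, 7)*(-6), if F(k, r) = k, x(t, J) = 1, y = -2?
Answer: -1677/2 ≈ -838.50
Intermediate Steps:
w(V) = (-3 - V/4)/V (w(V) = (V/(-4) - 3/1)/V = (V*(-¼) - 3*1)/V = (-V/4 - 3)/V = (-3 - V/4)/V)
m(d, p) = -13/4 (m(d, p) = (-12 - (-5 + 6))/(4*(-5 + 6)) = (¼)*(-12 - 1*1)/1 = (¼)*1*(-12 - 1) = (¼)*1*(-13) = -13/4)
-43*m(y, 7)*(-6) = -43*(-13/4)*(-6) = (559/4)*(-6) = -1677/2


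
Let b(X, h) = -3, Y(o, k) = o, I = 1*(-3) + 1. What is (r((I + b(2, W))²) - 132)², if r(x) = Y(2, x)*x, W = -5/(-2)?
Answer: 6724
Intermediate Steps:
I = -2 (I = -3 + 1 = -2)
W = 5/2 (W = -5*(-½) = 5/2 ≈ 2.5000)
r(x) = 2*x
(r((I + b(2, W))²) - 132)² = (2*(-2 - 3)² - 132)² = (2*(-5)² - 132)² = (2*25 - 132)² = (50 - 132)² = (-82)² = 6724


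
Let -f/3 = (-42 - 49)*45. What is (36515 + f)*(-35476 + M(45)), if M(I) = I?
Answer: -1729032800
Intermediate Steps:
f = 12285 (f = -3*(-42 - 49)*45 = -(-273)*45 = -3*(-4095) = 12285)
(36515 + f)*(-35476 + M(45)) = (36515 + 12285)*(-35476 + 45) = 48800*(-35431) = -1729032800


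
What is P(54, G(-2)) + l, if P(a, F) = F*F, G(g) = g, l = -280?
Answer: -276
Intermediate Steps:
P(a, F) = F**2
P(54, G(-2)) + l = (-2)**2 - 280 = 4 - 280 = -276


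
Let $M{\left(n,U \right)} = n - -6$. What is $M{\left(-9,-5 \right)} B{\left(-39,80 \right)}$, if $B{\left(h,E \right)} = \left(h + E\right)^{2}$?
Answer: $-5043$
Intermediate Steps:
$B{\left(h,E \right)} = \left(E + h\right)^{2}$
$M{\left(n,U \right)} = 6 + n$ ($M{\left(n,U \right)} = n + 6 = 6 + n$)
$M{\left(-9,-5 \right)} B{\left(-39,80 \right)} = \left(6 - 9\right) \left(80 - 39\right)^{2} = - 3 \cdot 41^{2} = \left(-3\right) 1681 = -5043$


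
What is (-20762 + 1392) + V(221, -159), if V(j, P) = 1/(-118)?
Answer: -2285661/118 ≈ -19370.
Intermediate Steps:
V(j, P) = -1/118
(-20762 + 1392) + V(221, -159) = (-20762 + 1392) - 1/118 = -19370 - 1/118 = -2285661/118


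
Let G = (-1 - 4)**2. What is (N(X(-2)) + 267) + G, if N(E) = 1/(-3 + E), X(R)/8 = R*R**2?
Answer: 19563/67 ≈ 291.98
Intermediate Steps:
G = 25 (G = (-5)**2 = 25)
X(R) = 8*R**3 (X(R) = 8*(R*R**2) = 8*R**3)
(N(X(-2)) + 267) + G = (1/(-3 + 8*(-2)**3) + 267) + 25 = (1/(-3 + 8*(-8)) + 267) + 25 = (1/(-3 - 64) + 267) + 25 = (1/(-67) + 267) + 25 = (-1/67 + 267) + 25 = 17888/67 + 25 = 19563/67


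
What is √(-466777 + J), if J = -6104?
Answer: I*√472881 ≈ 687.66*I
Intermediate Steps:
√(-466777 + J) = √(-466777 - 6104) = √(-472881) = I*√472881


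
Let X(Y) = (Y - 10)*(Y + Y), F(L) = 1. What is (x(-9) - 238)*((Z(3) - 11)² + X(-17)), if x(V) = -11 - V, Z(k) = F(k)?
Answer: -244320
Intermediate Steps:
Z(k) = 1
X(Y) = 2*Y*(-10 + Y) (X(Y) = (-10 + Y)*(2*Y) = 2*Y*(-10 + Y))
(x(-9) - 238)*((Z(3) - 11)² + X(-17)) = ((-11 - 1*(-9)) - 238)*((1 - 11)² + 2*(-17)*(-10 - 17)) = ((-11 + 9) - 238)*((-10)² + 2*(-17)*(-27)) = (-2 - 238)*(100 + 918) = -240*1018 = -244320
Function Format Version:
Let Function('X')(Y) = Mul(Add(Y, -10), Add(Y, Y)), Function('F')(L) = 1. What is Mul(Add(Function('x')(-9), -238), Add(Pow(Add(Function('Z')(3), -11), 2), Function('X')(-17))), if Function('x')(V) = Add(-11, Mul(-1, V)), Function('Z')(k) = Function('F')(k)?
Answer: -244320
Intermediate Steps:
Function('Z')(k) = 1
Function('X')(Y) = Mul(2, Y, Add(-10, Y)) (Function('X')(Y) = Mul(Add(-10, Y), Mul(2, Y)) = Mul(2, Y, Add(-10, Y)))
Mul(Add(Function('x')(-9), -238), Add(Pow(Add(Function('Z')(3), -11), 2), Function('X')(-17))) = Mul(Add(Add(-11, Mul(-1, -9)), -238), Add(Pow(Add(1, -11), 2), Mul(2, -17, Add(-10, -17)))) = Mul(Add(Add(-11, 9), -238), Add(Pow(-10, 2), Mul(2, -17, -27))) = Mul(Add(-2, -238), Add(100, 918)) = Mul(-240, 1018) = -244320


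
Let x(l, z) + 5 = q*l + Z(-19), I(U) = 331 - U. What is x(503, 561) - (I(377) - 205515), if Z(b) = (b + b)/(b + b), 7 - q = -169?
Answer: 294085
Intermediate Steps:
q = 176 (q = 7 - 1*(-169) = 7 + 169 = 176)
Z(b) = 1 (Z(b) = (2*b)/((2*b)) = (2*b)*(1/(2*b)) = 1)
x(l, z) = -4 + 176*l (x(l, z) = -5 + (176*l + 1) = -5 + (1 + 176*l) = -4 + 176*l)
x(503, 561) - (I(377) - 205515) = (-4 + 176*503) - ((331 - 1*377) - 205515) = (-4 + 88528) - ((331 - 377) - 205515) = 88524 - (-46 - 205515) = 88524 - 1*(-205561) = 88524 + 205561 = 294085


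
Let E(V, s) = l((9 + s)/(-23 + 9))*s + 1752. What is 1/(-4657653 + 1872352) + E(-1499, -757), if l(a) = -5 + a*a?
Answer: -294169060975568/136479749 ≈ -2.1554e+6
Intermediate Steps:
l(a) = -5 + a²
E(V, s) = 1752 + s*(-5 + (-9/14 - s/14)²) (E(V, s) = (-5 + ((9 + s)/(-23 + 9))²)*s + 1752 = (-5 + ((9 + s)/(-14))²)*s + 1752 = (-5 + ((9 + s)*(-1/14))²)*s + 1752 = (-5 + (-9/14 - s/14)²)*s + 1752 = s*(-5 + (-9/14 - s/14)²) + 1752 = 1752 + s*(-5 + (-9/14 - s/14)²))
1/(-4657653 + 1872352) + E(-1499, -757) = 1/(-4657653 + 1872352) + (1752 + (1/196)*(-757)*(-980 + (9 - 757)²)) = 1/(-2785301) + (1752 + (1/196)*(-757)*(-980 + (-748)²)) = -1/2785301 + (1752 + (1/196)*(-757)*(-980 + 559504)) = -1/2785301 + (1752 + (1/196)*(-757)*558524) = -1/2785301 + (1752 - 105700667/49) = -1/2785301 - 105614819/49 = -294169060975568/136479749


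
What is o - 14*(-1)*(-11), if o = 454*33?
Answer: 14828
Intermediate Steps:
o = 14982
o - 14*(-1)*(-11) = 14982 - 14*(-1)*(-11) = 14982 - (-14)*(-11) = 14982 - 1*154 = 14982 - 154 = 14828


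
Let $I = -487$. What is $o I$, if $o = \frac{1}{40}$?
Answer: $- \frac{487}{40} \approx -12.175$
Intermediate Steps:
$o = \frac{1}{40} \approx 0.025$
$o I = \frac{1}{40} \left(-487\right) = - \frac{487}{40}$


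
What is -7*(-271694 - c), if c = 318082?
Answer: 4128432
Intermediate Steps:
-7*(-271694 - c) = -7*(-271694 - 1*318082) = -7*(-271694 - 318082) = -7*(-589776) = 4128432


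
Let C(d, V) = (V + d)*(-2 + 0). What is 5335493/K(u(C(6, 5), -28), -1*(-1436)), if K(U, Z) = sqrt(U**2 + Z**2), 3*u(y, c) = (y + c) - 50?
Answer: 16006479*sqrt(1160554)/4642216 ≈ 3714.5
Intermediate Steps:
C(d, V) = -2*V - 2*d (C(d, V) = (V + d)*(-2) = -2*V - 2*d)
u(y, c) = -50/3 + c/3 + y/3 (u(y, c) = ((y + c) - 50)/3 = ((c + y) - 50)/3 = (-50 + c + y)/3 = -50/3 + c/3 + y/3)
5335493/K(u(C(6, 5), -28), -1*(-1436)) = 5335493/(sqrt((-50/3 + (1/3)*(-28) + (-2*5 - 2*6)/3)**2 + (-1*(-1436))**2)) = 5335493/(sqrt((-50/3 - 28/3 + (-10 - 12)/3)**2 + 1436**2)) = 5335493/(sqrt((-50/3 - 28/3 + (1/3)*(-22))**2 + 2062096)) = 5335493/(sqrt((-50/3 - 28/3 - 22/3)**2 + 2062096)) = 5335493/(sqrt((-100/3)**2 + 2062096)) = 5335493/(sqrt(10000/9 + 2062096)) = 5335493/(sqrt(18568864/9)) = 5335493/((4*sqrt(1160554)/3)) = 5335493*(3*sqrt(1160554)/4642216) = 16006479*sqrt(1160554)/4642216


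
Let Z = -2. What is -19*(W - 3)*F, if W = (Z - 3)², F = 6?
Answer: -2508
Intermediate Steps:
W = 25 (W = (-2 - 3)² = (-5)² = 25)
-19*(W - 3)*F = -19*(25 - 3)*6 = -418*6 = -19*132 = -2508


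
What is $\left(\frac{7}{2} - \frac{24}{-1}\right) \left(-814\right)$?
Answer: $-22385$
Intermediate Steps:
$\left(\frac{7}{2} - \frac{24}{-1}\right) \left(-814\right) = \left(7 \cdot \frac{1}{2} - -24\right) \left(-814\right) = \left(\frac{7}{2} + 24\right) \left(-814\right) = \frac{55}{2} \left(-814\right) = -22385$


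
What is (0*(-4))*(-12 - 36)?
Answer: 0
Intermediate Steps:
(0*(-4))*(-12 - 36) = 0*(-48) = 0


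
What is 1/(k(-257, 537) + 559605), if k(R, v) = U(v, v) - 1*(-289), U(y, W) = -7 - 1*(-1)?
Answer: 1/559888 ≈ 1.7861e-6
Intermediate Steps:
U(y, W) = -6 (U(y, W) = -7 + 1 = -6)
k(R, v) = 283 (k(R, v) = -6 - 1*(-289) = -6 + 289 = 283)
1/(k(-257, 537) + 559605) = 1/(283 + 559605) = 1/559888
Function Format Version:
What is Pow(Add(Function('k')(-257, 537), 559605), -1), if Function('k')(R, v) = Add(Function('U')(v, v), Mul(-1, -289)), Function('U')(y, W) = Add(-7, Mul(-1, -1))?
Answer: Rational(1, 559888) ≈ 1.7861e-6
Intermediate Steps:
Function('U')(y, W) = -6 (Function('U')(y, W) = Add(-7, 1) = -6)
Function('k')(R, v) = 283 (Function('k')(R, v) = Add(-6, Mul(-1, -289)) = Add(-6, 289) = 283)
Pow(Add(Function('k')(-257, 537), 559605), -1) = Pow(Add(283, 559605), -1) = Pow(559888, -1) = Rational(1, 559888)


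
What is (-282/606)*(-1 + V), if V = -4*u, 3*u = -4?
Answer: -611/303 ≈ -2.0165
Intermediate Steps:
u = -4/3 (u = (⅓)*(-4) = -4/3 ≈ -1.3333)
V = 16/3 (V = -4*(-4/3) = 16/3 ≈ 5.3333)
(-282/606)*(-1 + V) = (-282/606)*(-1 + 16/3) = -282*1/606*(13/3) = -47/101*13/3 = -611/303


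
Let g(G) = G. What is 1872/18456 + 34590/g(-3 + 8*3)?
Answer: 8867116/5383 ≈ 1647.2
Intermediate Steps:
1872/18456 + 34590/g(-3 + 8*3) = 1872/18456 + 34590/(-3 + 8*3) = 1872*(1/18456) + 34590/(-3 + 24) = 78/769 + 34590/21 = 78/769 + 34590*(1/21) = 78/769 + 11530/7 = 8867116/5383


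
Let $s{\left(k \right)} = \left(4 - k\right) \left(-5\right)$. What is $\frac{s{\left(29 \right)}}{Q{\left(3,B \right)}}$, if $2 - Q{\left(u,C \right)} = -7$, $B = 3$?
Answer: $\frac{125}{9} \approx 13.889$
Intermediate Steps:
$Q{\left(u,C \right)} = 9$ ($Q{\left(u,C \right)} = 2 - -7 = 2 + 7 = 9$)
$s{\left(k \right)} = -20 + 5 k$
$\frac{s{\left(29 \right)}}{Q{\left(3,B \right)}} = \frac{-20 + 5 \cdot 29}{9} = \frac{-20 + 145}{9} = \frac{1}{9} \cdot 125 = \frac{125}{9}$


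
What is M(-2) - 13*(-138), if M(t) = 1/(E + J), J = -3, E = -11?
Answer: 25115/14 ≈ 1793.9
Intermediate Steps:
M(t) = -1/14 (M(t) = 1/(-11 - 3) = 1/(-14) = -1/14)
M(-2) - 13*(-138) = -1/14 - 13*(-138) = -1/14 + 1794 = 25115/14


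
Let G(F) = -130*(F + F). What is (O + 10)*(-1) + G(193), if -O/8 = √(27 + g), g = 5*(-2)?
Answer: -50190 + 8*√17 ≈ -50157.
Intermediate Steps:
g = -10
G(F) = -260*F
O = -8*√17 (O = -8*√(27 - 10) = -8*√17 ≈ -32.985)
(O + 10)*(-1) + G(193) = (-8*√17 + 10)*(-1) - 260*193 = (10 - 8*√17)*(-1) - 50180 = (-10 + 8*√17) - 50180 = -50190 + 8*√17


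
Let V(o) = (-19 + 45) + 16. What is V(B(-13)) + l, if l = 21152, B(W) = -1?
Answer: 21194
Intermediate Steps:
V(o) = 42 (V(o) = 26 + 16 = 42)
V(B(-13)) + l = 42 + 21152 = 21194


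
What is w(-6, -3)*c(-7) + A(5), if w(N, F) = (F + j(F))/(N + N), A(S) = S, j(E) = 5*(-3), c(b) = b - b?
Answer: 5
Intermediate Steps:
c(b) = 0
j(E) = -15
w(N, F) = (-15 + F)/(2*N) (w(N, F) = (F - 15)/(N + N) = (-15 + F)/((2*N)) = (-15 + F)*(1/(2*N)) = (-15 + F)/(2*N))
w(-6, -3)*c(-7) + A(5) = ((½)*(-15 - 3)/(-6))*0 + 5 = ((½)*(-⅙)*(-18))*0 + 5 = (3/2)*0 + 5 = 0 + 5 = 5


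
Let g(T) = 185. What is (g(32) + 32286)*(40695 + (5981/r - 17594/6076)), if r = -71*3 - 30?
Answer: 974848410516751/738234 ≈ 1.3205e+9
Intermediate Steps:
r = -243 (r = -213 - 30 = -243)
(g(32) + 32286)*(40695 + (5981/r - 17594/6076)) = (185 + 32286)*(40695 + (5981/(-243) - 17594/6076)) = 32471*(40695 + (5981*(-1/243) - 17594*1/6076)) = 32471*(40695 + (-5981/243 - 8797/3038)) = 32471*(40695 - 20307949/738234) = 32471*(30022124681/738234) = 974848410516751/738234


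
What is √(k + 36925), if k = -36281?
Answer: 2*√161 ≈ 25.377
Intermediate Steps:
√(k + 36925) = √(-36281 + 36925) = √644 = 2*√161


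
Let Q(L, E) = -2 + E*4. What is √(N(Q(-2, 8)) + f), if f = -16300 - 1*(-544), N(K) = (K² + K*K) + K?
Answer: I*√13926 ≈ 118.01*I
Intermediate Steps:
Q(L, E) = -2 + 4*E
N(K) = K + 2*K² (N(K) = (K² + K²) + K = 2*K² + K = K + 2*K²)
f = -15756 (f = -16300 + 544 = -15756)
√(N(Q(-2, 8)) + f) = √((-2 + 4*8)*(1 + 2*(-2 + 4*8)) - 15756) = √((-2 + 32)*(1 + 2*(-2 + 32)) - 15756) = √(30*(1 + 2*30) - 15756) = √(30*(1 + 60) - 15756) = √(30*61 - 15756) = √(1830 - 15756) = √(-13926) = I*√13926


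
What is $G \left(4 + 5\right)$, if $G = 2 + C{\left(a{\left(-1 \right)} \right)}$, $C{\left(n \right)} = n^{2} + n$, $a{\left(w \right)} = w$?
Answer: $18$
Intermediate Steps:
$C{\left(n \right)} = n + n^{2}$
$G = 2$ ($G = 2 - \left(1 - 1\right) = 2 - 0 = 2 + 0 = 2$)
$G \left(4 + 5\right) = 2 \left(4 + 5\right) = 2 \cdot 9 = 18$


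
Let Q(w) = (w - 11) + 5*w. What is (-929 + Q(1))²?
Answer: 872356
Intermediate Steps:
Q(w) = -11 + 6*w (Q(w) = (-11 + w) + 5*w = -11 + 6*w)
(-929 + Q(1))² = (-929 + (-11 + 6*1))² = (-929 + (-11 + 6))² = (-929 - 5)² = (-934)² = 872356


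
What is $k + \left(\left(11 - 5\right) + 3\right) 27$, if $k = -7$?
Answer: $236$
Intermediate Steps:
$k + \left(\left(11 - 5\right) + 3\right) 27 = -7 + \left(\left(11 - 5\right) + 3\right) 27 = -7 + \left(6 + 3\right) 27 = -7 + 9 \cdot 27 = -7 + 243 = 236$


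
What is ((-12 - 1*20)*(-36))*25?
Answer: 28800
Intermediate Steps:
((-12 - 1*20)*(-36))*25 = ((-12 - 20)*(-36))*25 = -32*(-36)*25 = 1152*25 = 28800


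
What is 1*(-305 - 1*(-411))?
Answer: 106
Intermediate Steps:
1*(-305 - 1*(-411)) = 1*(-305 + 411) = 1*106 = 106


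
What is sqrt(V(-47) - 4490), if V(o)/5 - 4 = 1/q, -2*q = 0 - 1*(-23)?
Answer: 2*I*sqrt(591215)/23 ≈ 66.861*I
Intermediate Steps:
q = -23/2 (q = -(0 - 1*(-23))/2 = -(0 + 23)/2 = -1/2*23 = -23/2 ≈ -11.500)
V(o) = 450/23 (V(o) = 20 + 5/(-23/2) = 20 + 5*(-2/23) = 20 - 10/23 = 450/23)
sqrt(V(-47) - 4490) = sqrt(450/23 - 4490) = sqrt(-102820/23) = 2*I*sqrt(591215)/23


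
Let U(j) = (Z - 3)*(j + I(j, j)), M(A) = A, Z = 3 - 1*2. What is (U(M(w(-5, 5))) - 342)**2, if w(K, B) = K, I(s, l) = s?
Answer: 103684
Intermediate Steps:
Z = 1 (Z = 3 - 2 = 1)
U(j) = -4*j (U(j) = (1 - 3)*(j + j) = -4*j)
(U(M(w(-5, 5))) - 342)**2 = (-4*(-5) - 342)**2 = (20 - 342)**2 = (-322)**2 = 103684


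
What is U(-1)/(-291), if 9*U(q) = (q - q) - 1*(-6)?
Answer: -2/873 ≈ -0.0022909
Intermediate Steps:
U(q) = ⅔ (U(q) = ((q - q) - 1*(-6))/9 = (0 + 6)/9 = (⅑)*6 = ⅔)
U(-1)/(-291) = (⅔)/(-291) = (⅔)*(-1/291) = -2/873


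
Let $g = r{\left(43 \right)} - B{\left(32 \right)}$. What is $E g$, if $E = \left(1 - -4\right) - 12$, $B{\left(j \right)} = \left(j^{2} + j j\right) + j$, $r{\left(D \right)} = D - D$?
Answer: $14560$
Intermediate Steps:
$r{\left(D \right)} = 0$
$B{\left(j \right)} = j + 2 j^{2}$ ($B{\left(j \right)} = \left(j^{2} + j^{2}\right) + j = 2 j^{2} + j = j + 2 j^{2}$)
$g = -2080$ ($g = 0 - 32 \left(1 + 2 \cdot 32\right) = 0 - 32 \left(1 + 64\right) = 0 - 32 \cdot 65 = 0 - 2080 = -2080$)
$E = -7$ ($E = \left(1 + 4\right) - 12 = 5 - 12 = -7$)
$E g = \left(-7\right) \left(-2080\right) = 14560$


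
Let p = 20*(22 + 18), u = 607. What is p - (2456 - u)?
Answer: -1049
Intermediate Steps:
p = 800 (p = 20*40 = 800)
p - (2456 - u) = 800 - (2456 - 1*607) = 800 - (2456 - 607) = 800 - 1*1849 = 800 - 1849 = -1049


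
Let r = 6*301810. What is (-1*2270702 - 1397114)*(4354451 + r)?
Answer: -22613226330776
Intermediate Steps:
r = 1810860
(-1*2270702 - 1397114)*(4354451 + r) = (-1*2270702 - 1397114)*(4354451 + 1810860) = (-2270702 - 1397114)*6165311 = -3667816*6165311 = -22613226330776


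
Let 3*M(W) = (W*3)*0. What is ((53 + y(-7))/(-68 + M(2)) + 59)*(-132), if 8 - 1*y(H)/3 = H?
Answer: -129162/17 ≈ -7597.8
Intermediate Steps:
y(H) = 24 - 3*H
M(W) = 0 (M(W) = ((W*3)*0)/3 = ((3*W)*0)/3 = (⅓)*0 = 0)
((53 + y(-7))/(-68 + M(2)) + 59)*(-132) = ((53 + (24 - 3*(-7)))/(-68 + 0) + 59)*(-132) = ((53 + (24 + 21))/(-68) + 59)*(-132) = ((53 + 45)*(-1/68) + 59)*(-132) = (98*(-1/68) + 59)*(-132) = (-49/34 + 59)*(-132) = (1957/34)*(-132) = -129162/17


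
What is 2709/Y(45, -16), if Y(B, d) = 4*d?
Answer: -2709/64 ≈ -42.328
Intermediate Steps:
2709/Y(45, -16) = 2709/((4*(-16))) = 2709/(-64) = 2709*(-1/64) = -2709/64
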